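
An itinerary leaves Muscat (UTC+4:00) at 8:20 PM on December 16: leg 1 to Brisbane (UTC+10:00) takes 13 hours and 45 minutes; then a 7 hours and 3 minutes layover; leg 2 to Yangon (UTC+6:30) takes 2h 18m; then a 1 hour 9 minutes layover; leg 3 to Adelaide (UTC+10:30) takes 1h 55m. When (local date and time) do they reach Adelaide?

Convert departure to UTC: 8:20 PM − 4:00 = 4:20 PM UTC on Dec 16.
Add 13 hours 45 minutes leg 1 → 6:05 AM UTC (Dec 17).
Add 7 hours and 3 minutes layover in Brisbane → 1:08 PM UTC.
Add 2 hours and 18 minutes leg 2 → 3:26 PM UTC.
Add 1 hour and 9 minutes layover in Yangon → 4:35 PM UTC.
Add 1 hour 55 minutes leg 3 → 6:30 PM UTC.
Adelaide is UTC+10:30, so local arrival = 6:30 PM + 10:30 = 5:00 AM on Dec 18.

5:00 AM on December 18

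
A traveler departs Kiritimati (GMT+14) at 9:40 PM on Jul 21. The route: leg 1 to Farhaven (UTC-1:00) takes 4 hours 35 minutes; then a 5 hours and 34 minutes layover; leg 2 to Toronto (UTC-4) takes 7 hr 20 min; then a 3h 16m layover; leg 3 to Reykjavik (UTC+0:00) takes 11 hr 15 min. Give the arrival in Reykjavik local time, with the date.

Convert departure to UTC: 9:40 PM − 14:00 = 7:40 AM UTC on Jul 21.
Add 4 hours 35 minutes leg 1 → 12:15 PM UTC.
Add 5 hours and 34 minutes layover in Farhaven → 5:49 PM UTC.
Add 7 hours and 20 minutes leg 2 → 1:09 AM UTC (Jul 22).
Add 3 hours and 16 minutes layover in Toronto → 4:25 AM UTC.
Add 11 hours 15 minutes leg 3 → 3:40 PM UTC.
Reykjavik is UTC+0, so local arrival is the same: 3:40 PM on Jul 22.

3:40 PM on July 22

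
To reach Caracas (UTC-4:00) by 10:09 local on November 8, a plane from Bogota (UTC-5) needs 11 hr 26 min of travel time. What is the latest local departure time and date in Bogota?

21:43 on November 7

Target arrival in UTC: 10:09 + 4:00 = 14:09 on Nov 8.
Subtract 11 hours and 26 minutes → departure 02:43 UTC on Nov 8.
Bogota is UTC−5:00: 02:43 − 5:00 = 21:43 on Nov 7.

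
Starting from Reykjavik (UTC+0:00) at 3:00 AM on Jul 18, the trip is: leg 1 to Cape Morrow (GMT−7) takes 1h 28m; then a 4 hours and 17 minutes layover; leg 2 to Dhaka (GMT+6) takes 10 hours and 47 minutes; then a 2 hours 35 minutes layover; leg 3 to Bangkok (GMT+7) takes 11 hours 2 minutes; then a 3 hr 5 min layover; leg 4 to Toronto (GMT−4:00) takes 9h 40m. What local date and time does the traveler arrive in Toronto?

5:54 PM on July 19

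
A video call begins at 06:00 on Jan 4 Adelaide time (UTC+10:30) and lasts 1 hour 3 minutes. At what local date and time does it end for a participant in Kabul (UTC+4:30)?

01:03 on Jan 4

Kabul is 6:00 behind Adelaide.
After 1 hour 3 minutes it is 07:03 in Adelaide.
Shift by the zone difference: 07:03 − 6:00 = 01:03 on Jan 4 in Kabul.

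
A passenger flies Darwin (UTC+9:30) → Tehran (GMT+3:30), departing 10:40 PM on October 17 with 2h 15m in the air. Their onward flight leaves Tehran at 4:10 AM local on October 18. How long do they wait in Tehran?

9 hours 15 minutes

Convert departure to UTC: 10:40 PM − 9:30 = 1:10 PM UTC on Oct 17.
Add 2 hours 15 minutes flight time → 3:25 PM UTC.
Tehran is UTC+3:30, so local arrival = 3:25 PM + 3:30 = 6:55 PM on Oct 17.
Layover = 4:10 AM − 6:55 PM (+1 day) = 9 hours 15 minutes.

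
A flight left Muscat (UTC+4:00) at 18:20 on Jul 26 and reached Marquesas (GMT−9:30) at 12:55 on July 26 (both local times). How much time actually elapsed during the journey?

Departure in UTC: 18:20 − 4:00 = 14:20 on Jul 26.
Arrival in UTC: 12:55 + 9:30 = 22:25 on Jul 26.
Elapsed = 22:25 − 14:20 = 8 hours 5 minutes.

8 hours 5 minutes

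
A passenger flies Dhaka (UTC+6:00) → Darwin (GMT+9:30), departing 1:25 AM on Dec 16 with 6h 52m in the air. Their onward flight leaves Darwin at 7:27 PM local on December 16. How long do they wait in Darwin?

Convert departure to UTC: 1:25 AM − 6:00 = 7:25 PM UTC on Dec 15.
Add 6 hours 52 minutes flight time → 2:17 AM UTC (Dec 16).
Darwin is UTC+9:30, so local arrival = 2:17 AM + 9:30 = 11:47 AM on Dec 16.
Layover = 7:27 PM − 11:47 AM = 7 hours 40 minutes.

7 hours 40 minutes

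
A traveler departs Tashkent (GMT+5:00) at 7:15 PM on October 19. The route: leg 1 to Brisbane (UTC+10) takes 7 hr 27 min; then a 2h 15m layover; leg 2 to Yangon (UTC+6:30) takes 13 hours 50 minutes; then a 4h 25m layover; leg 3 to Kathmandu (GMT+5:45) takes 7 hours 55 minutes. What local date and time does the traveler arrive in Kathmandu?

Convert departure to UTC: 7:15 PM − 5:00 = 2:15 PM UTC on Oct 19.
Add 7 hours 27 minutes leg 1 → 9:42 PM UTC.
Add 2 hours and 15 minutes layover in Brisbane → 11:57 PM UTC.
Add 13 hours 50 minutes leg 2 → 1:47 PM UTC (Oct 20).
Add 4 hours and 25 minutes layover in Yangon → 6:12 PM UTC.
Add 7 hours and 55 minutes leg 3 → 2:07 AM UTC (Oct 21).
Kathmandu is UTC+5:45, so local arrival = 2:07 AM + 5:45 = 7:52 AM on Oct 21.

7:52 AM on October 21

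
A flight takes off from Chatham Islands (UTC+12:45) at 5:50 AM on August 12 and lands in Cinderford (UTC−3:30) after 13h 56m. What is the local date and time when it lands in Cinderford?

3:31 AM on August 12

Convert departure to UTC: 5:50 AM − 12:45 = 5:05 PM UTC on Aug 11.
Add 13 hours and 56 minutes travel time → 7:01 AM UTC (Aug 12).
Cinderford is UTC−3:30, so local arrival = 7:01 AM − 3:30 = 3:31 AM on Aug 12.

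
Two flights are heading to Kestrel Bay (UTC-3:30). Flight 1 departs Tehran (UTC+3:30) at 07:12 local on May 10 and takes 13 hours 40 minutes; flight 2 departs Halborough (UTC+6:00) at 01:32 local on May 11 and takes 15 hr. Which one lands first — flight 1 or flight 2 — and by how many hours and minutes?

Flight 1 in UTC: 07:12 − 3:30 = 03:42 on May 10.
+13 hours 40 minutes → arrive 17:22 UTC on May 10.
Flight 2 in UTC: 01:32 − 6:00 = 19:32 on May 10.
+15 hours → arrive 10:32 UTC on May 11.
Flight 1 lands earlier by 17 hours 10 minutes.

the first, by 17 hours 10 minutes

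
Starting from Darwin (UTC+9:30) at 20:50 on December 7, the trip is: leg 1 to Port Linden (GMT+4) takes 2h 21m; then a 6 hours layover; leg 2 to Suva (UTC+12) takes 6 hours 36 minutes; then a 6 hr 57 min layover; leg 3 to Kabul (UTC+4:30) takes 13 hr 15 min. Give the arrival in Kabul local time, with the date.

02:59 on Dec 9

Convert departure to UTC: 20:50 − 9:30 = 11:20 UTC on Dec 7.
Add 2 hours and 21 minutes leg 1 → 13:41 UTC.
Add 6 hours layover in Port Linden → 19:41 UTC.
Add 6 hours and 36 minutes leg 2 → 02:17 UTC (Dec 8).
Add 6 hours 57 minutes layover in Suva → 09:14 UTC.
Add 13 hours 15 minutes leg 3 → 22:29 UTC.
Kabul is UTC+4:30, so local arrival = 22:29 + 4:30 = 02:59 on Dec 9.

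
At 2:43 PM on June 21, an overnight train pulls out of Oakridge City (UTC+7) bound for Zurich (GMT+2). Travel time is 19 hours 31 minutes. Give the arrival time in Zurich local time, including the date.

5:14 AM on June 22

Convert departure to UTC: 2:43 PM − 7:00 = 7:43 AM UTC on Jun 21.
Add 19 hours 31 minutes travel time → 3:14 AM UTC (Jun 22).
Zurich is UTC+2:00, so local arrival = 3:14 AM + 2:00 = 5:14 AM on Jun 22.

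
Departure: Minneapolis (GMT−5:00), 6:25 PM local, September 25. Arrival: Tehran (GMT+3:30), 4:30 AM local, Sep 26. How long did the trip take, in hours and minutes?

1 hour 35 minutes

Departure in UTC: 6:25 PM + 5:00 = 11:25 PM on Sep 25.
Arrival in UTC: 4:30 AM − 3:30 = 1:00 AM on Sep 26.
Elapsed = 1:00 AM − 11:25 PM (+1 day) = 1 hour 35 minutes.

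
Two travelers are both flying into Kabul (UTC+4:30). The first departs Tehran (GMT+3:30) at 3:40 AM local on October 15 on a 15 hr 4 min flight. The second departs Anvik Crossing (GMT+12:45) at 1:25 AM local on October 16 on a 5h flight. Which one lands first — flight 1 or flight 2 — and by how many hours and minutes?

the first, by 2 hours 26 minutes

Flight 1 in UTC: 3:40 AM − 3:30 = 12:10 AM on Oct 15.
+15 hours and 4 minutes → arrive 3:14 PM UTC on Oct 15.
Flight 2 in UTC: 1:25 AM − 12:45 = 12:40 PM on Oct 15.
+5 hours → arrive 5:40 PM UTC on Oct 15.
Flight 1 lands earlier by 2 hours 26 minutes.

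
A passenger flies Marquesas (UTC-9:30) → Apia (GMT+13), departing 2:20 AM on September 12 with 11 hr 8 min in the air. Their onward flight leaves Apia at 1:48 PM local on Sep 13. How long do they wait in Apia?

1 hour 50 minutes

Convert departure to UTC: 2:20 AM + 9:30 = 11:50 AM UTC on Sep 12.
Add 11 hours and 8 minutes flight time → 10:58 PM UTC.
Apia is UTC+13:00, so local arrival = 10:58 PM + 13:00 = 11:58 AM on Sep 13.
Layover = 1:48 PM − 11:58 AM = 1 hour 50 minutes.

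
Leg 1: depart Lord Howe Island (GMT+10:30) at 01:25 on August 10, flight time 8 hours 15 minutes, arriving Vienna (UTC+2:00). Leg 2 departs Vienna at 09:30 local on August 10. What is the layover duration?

Convert departure to UTC: 01:25 − 10:30 = 14:55 UTC on Aug 9.
Add 8 hours and 15 minutes flight time → 23:10 UTC.
Vienna is UTC+2:00, so local arrival = 23:10 + 2:00 = 01:10 on Aug 10.
Layover = 09:30 − 01:10 = 8 hours 20 minutes.

8 hours 20 minutes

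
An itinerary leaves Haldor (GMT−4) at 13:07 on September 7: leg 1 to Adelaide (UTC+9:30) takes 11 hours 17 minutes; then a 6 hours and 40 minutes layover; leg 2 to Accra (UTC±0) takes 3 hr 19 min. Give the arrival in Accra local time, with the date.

14:23 on September 8

Convert departure to UTC: 13:07 + 4:00 = 17:07 UTC on Sep 7.
Add 11 hours and 17 minutes leg 1 → 04:24 UTC (Sep 8).
Add 6 hours and 40 minutes layover in Adelaide → 11:04 UTC.
Add 3 hours and 19 minutes leg 2 → 14:23 UTC.
Accra is UTC+0, so local arrival is the same: 14:23 on Sep 8.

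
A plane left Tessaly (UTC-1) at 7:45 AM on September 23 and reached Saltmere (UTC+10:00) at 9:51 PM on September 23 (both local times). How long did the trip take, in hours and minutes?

Departure in UTC: 7:45 AM + 1:00 = 8:45 AM on Sep 23.
Arrival in UTC: 9:51 PM − 10:00 = 11:51 AM on Sep 23.
Elapsed = 11:51 AM − 8:45 AM = 3 hours 6 minutes.

3 hours 6 minutes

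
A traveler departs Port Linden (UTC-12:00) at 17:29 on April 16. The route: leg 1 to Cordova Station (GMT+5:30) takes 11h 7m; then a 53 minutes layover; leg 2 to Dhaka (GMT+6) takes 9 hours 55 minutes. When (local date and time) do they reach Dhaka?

Convert departure to UTC: 17:29 + 12:00 = 05:29 UTC on Apr 17.
Add 11 hours and 7 minutes leg 1 → 16:36 UTC.
Add 53 minutes layover in Cordova Station → 17:29 UTC.
Add 9 hours and 55 minutes leg 2 → 03:24 UTC (Apr 18).
Dhaka is UTC+6:00, so local arrival = 03:24 + 6:00 = 09:24 on Apr 18.

09:24 on April 18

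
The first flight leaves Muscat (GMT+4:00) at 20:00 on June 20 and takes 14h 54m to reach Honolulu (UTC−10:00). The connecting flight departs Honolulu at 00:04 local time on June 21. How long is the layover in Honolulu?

Convert departure to UTC: 20:00 − 4:00 = 16:00 UTC on Jun 20.
Add 14 hours 54 minutes flight time → 06:54 UTC (Jun 21).
Honolulu is UTC−10:00, so local arrival = 06:54 − 10:00 = 20:54 on Jun 20.
Layover = 00:04 − 20:54 (+1 day) = 3 hours 10 minutes.

3 hours 10 minutes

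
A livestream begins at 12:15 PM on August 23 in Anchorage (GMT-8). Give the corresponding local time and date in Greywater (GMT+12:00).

8:15 AM on Aug 24

Greywater is 20:00 ahead of Anchorage.
Shift by the zone difference: 12:15 PM + 20:00 = 8:15 AM on Aug 24 in Greywater.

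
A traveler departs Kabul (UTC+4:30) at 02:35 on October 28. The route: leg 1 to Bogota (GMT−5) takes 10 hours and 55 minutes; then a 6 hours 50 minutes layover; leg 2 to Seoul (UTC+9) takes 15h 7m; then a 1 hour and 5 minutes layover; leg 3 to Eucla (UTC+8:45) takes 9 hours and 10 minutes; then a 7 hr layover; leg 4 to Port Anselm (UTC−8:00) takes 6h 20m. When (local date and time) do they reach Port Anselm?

Convert departure to UTC: 02:35 − 4:30 = 22:05 UTC on Oct 27.
Add 10 hours 55 minutes leg 1 → 09:00 UTC (Oct 28).
Add 6 hours and 50 minutes layover in Bogota → 15:50 UTC.
Add 15 hours 7 minutes leg 2 → 06:57 UTC (Oct 29).
Add 1 hour 5 minutes layover in Seoul → 08:02 UTC.
Add 9 hours and 10 minutes leg 3 → 17:12 UTC.
Add 7 hours layover in Eucla → 00:12 UTC (Oct 30).
Add 6 hours 20 minutes leg 4 → 06:32 UTC.
Port Anselm is UTC−8:00, so local arrival = 06:32 − 8:00 = 22:32 on Oct 29.

22:32 on October 29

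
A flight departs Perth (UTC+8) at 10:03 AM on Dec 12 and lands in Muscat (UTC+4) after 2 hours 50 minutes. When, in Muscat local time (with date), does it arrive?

8:53 AM on Dec 12

Convert departure to UTC: 10:03 AM − 8:00 = 2:03 AM UTC on Dec 12.
Add 2 hours 50 minutes travel time → 4:53 AM UTC.
Muscat is UTC+4:00, so local arrival = 4:53 AM + 4:00 = 8:53 AM on Dec 12.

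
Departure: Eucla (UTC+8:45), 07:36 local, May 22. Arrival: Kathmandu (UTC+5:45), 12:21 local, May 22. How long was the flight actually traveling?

7 hours 45 minutes

Departure in UTC: 07:36 − 8:45 = 22:51 on May 21.
Arrival in UTC: 12:21 − 5:45 = 06:36 on May 22.
Elapsed = 06:36 − 22:51 (+1 day) = 7 hours 45 minutes.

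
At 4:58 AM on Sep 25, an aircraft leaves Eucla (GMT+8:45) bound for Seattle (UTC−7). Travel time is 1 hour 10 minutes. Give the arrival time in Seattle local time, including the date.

2:23 PM on September 24

Convert departure to UTC: 4:58 AM − 8:45 = 8:13 PM UTC on Sep 24.
Add 1 hour and 10 minutes travel time → 9:23 PM UTC.
Seattle is UTC−7:00, so local arrival = 9:23 PM − 7:00 = 2:23 PM on Sep 24.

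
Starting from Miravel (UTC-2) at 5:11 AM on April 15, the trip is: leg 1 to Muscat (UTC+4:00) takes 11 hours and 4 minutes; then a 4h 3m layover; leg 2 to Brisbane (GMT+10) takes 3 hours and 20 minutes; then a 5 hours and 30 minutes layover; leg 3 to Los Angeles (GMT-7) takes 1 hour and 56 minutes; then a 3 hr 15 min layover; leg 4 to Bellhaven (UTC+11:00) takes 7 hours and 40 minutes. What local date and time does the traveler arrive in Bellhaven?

Convert departure to UTC: 5:11 AM + 2:00 = 7:11 AM UTC on Apr 15.
Add 11 hours 4 minutes leg 1 → 6:15 PM UTC.
Add 4 hours 3 minutes layover in Muscat → 10:18 PM UTC.
Add 3 hours 20 minutes leg 2 → 1:38 AM UTC (Apr 16).
Add 5 hours and 30 minutes layover in Brisbane → 7:08 AM UTC.
Add 1 hour and 56 minutes leg 3 → 9:04 AM UTC.
Add 3 hours and 15 minutes layover in Los Angeles → 12:19 PM UTC.
Add 7 hours and 40 minutes leg 4 → 7:59 PM UTC.
Bellhaven is UTC+11:00, so local arrival = 7:59 PM + 11:00 = 6:59 AM on Apr 17.

6:59 AM on April 17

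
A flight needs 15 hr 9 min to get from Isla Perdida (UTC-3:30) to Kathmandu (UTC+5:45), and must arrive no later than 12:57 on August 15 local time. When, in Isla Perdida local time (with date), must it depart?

12:33 on August 14

Target arrival in UTC: 12:57 − 5:45 = 07:12 on Aug 15.
Subtract 15 hours 9 minutes → departure 16:03 UTC on Aug 14.
Isla Perdida is UTC−3:30: 16:03 − 3:30 = 12:33 on Aug 14.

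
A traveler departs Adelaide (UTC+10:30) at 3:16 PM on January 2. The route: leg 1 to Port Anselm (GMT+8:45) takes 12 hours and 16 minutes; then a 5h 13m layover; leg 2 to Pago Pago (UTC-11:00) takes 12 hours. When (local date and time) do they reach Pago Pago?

Convert departure to UTC: 3:16 PM − 10:30 = 4:46 AM UTC on Jan 2.
Add 12 hours 16 minutes leg 1 → 5:02 PM UTC.
Add 5 hours 13 minutes layover in Port Anselm → 10:15 PM UTC.
Add 12 hours leg 2 → 10:15 AM UTC (Jan 3).
Pago Pago is UTC−11:00, so local arrival = 10:15 AM − 11:00 = 11:15 PM on Jan 2.

11:15 PM on January 2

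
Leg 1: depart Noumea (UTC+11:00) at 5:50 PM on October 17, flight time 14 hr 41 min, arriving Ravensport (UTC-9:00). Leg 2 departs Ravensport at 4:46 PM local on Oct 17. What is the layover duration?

Convert departure to UTC: 5:50 PM − 11:00 = 6:50 AM UTC on Oct 17.
Add 14 hours and 41 minutes flight time → 9:31 PM UTC.
Ravensport is UTC−9:00, so local arrival = 9:31 PM − 9:00 = 12:31 PM on Oct 17.
Layover = 4:46 PM − 12:31 PM = 4 hours 15 minutes.

4 hours 15 minutes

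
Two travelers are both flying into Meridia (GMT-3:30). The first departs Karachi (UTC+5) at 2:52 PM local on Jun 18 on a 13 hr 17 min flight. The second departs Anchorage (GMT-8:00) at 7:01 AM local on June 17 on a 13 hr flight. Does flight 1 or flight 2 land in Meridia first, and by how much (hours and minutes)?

Flight 1 in UTC: 2:52 PM − 5:00 = 9:52 AM on Jun 18.
+13 hours and 17 minutes → arrive 11:09 PM UTC on Jun 18.
Flight 2 in UTC: 7:01 AM + 8:00 = 3:01 PM on Jun 17.
+13 hours → arrive 4:01 AM UTC on Jun 18.
Flight 2 lands earlier by 19 hours 8 minutes.

the second, by 19 hours 8 minutes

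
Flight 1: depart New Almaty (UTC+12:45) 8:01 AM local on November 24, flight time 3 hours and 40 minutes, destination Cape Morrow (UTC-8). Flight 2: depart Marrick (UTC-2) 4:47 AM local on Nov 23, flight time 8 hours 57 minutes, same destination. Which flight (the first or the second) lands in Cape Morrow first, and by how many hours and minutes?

the second, by 7 hours 12 minutes

Flight 1 in UTC: 8:01 AM − 12:45 = 7:16 PM on Nov 23.
+3 hours 40 minutes → arrive 10:56 PM UTC on Nov 23.
Flight 2 in UTC: 4:47 AM + 2:00 = 6:47 AM on Nov 23.
+8 hours 57 minutes → arrive 3:44 PM UTC on Nov 23.
Flight 2 lands earlier by 7 hours 12 minutes.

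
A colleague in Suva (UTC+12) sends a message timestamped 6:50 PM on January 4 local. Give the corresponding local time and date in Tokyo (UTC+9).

3:50 PM on Jan 4

In UTC: 6:50 PM − 12:00 = 6:50 AM on Jan 4.
Tokyo is UTC+9:00: 6:50 AM + 9:00 = 3:50 PM on Jan 4.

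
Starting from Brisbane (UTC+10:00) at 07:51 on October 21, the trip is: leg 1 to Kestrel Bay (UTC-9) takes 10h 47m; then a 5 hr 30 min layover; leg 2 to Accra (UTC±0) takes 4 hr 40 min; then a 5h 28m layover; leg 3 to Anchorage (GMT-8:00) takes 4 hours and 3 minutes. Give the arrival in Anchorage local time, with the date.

Convert departure to UTC: 07:51 − 10:00 = 21:51 UTC on Oct 20.
Add 10 hours 47 minutes leg 1 → 08:38 UTC (Oct 21).
Add 5 hours 30 minutes layover in Kestrel Bay → 14:08 UTC.
Add 4 hours 40 minutes leg 2 → 18:48 UTC.
Add 5 hours and 28 minutes layover in Accra → 00:16 UTC (Oct 22).
Add 4 hours 3 minutes leg 3 → 04:19 UTC.
Anchorage is UTC−8:00, so local arrival = 04:19 − 8:00 = 20:19 on Oct 21.

20:19 on October 21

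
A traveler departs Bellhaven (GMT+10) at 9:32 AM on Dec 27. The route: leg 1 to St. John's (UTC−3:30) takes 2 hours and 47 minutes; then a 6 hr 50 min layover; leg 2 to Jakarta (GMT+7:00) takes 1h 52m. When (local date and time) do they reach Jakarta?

6:01 PM on Dec 27

Convert departure to UTC: 9:32 AM − 10:00 = 11:32 PM UTC on Dec 26.
Add 2 hours 47 minutes leg 1 → 2:19 AM UTC (Dec 27).
Add 6 hours and 50 minutes layover in St. John's → 9:09 AM UTC.
Add 1 hour 52 minutes leg 2 → 11:01 AM UTC.
Jakarta is UTC+7:00, so local arrival = 11:01 AM + 7:00 = 6:01 PM on Dec 27.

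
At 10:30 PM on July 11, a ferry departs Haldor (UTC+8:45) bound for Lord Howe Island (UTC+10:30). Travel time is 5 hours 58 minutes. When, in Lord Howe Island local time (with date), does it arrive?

6:13 AM on July 12

Convert departure to UTC: 10:30 PM − 8:45 = 1:45 PM UTC on Jul 11.
Add 5 hours 58 minutes travel time → 7:43 PM UTC.
Lord Howe Island is UTC+10:30, so local arrival = 7:43 PM + 10:30 = 6:13 AM on Jul 12.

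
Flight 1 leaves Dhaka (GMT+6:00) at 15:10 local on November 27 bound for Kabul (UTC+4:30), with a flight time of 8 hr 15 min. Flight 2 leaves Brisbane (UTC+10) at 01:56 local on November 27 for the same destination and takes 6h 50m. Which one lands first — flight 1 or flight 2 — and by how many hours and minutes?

the second, by 18 hours 39 minutes

Flight 1 in UTC: 15:10 − 6:00 = 09:10 on Nov 27.
+8 hours 15 minutes → arrive 17:25 UTC on Nov 27.
Flight 2 in UTC: 01:56 − 10:00 = 15:56 on Nov 26.
+6 hours 50 minutes → arrive 22:46 UTC on Nov 26.
Flight 2 lands earlier by 18 hours 39 minutes.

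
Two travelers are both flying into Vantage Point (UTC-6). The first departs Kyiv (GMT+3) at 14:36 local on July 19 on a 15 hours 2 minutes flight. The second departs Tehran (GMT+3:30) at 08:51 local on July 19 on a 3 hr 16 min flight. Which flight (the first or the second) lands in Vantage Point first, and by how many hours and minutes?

the second, by 18 hours 1 minute

Flight 1 in UTC: 14:36 − 3:00 = 11:36 on Jul 19.
+15 hours and 2 minutes → arrive 02:38 UTC on Jul 20.
Flight 2 in UTC: 08:51 − 3:30 = 05:21 on Jul 19.
+3 hours and 16 minutes → arrive 08:37 UTC on Jul 19.
Flight 2 lands earlier by 18 hours 1 minute.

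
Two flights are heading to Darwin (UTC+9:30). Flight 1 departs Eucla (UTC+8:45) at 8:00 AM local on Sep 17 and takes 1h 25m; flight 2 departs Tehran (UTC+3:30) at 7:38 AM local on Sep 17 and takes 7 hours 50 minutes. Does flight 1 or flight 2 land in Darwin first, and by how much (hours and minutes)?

Flight 1 in UTC: 8:00 AM − 8:45 = 11:15 PM on Sep 16.
+1 hour 25 minutes → arrive 12:40 AM UTC on Sep 17.
Flight 2 in UTC: 7:38 AM − 3:30 = 4:08 AM on Sep 17.
+7 hours 50 minutes → arrive 11:58 AM UTC on Sep 17.
Flight 1 lands earlier by 11 hours 18 minutes.

the first, by 11 hours 18 minutes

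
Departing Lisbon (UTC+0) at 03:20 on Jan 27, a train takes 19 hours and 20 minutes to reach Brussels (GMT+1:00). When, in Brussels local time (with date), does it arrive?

Brussels is 1:00 ahead of Lisbon.
After 19 hours and 20 minutes it is 22:40 in Lisbon.
Shift by the zone difference: 22:40 + 1:00 = 23:40 on Jan 27 in Brussels.

23:40 on Jan 27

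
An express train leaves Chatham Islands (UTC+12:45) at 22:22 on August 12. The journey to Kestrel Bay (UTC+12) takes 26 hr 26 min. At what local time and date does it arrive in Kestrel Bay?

00:03 on August 14

Convert departure to UTC: 22:22 − 12:45 = 09:37 UTC on Aug 12.
Add 26 hours 26 minutes travel time → 12:03 UTC (Aug 13).
Kestrel Bay is UTC+12:00, so local arrival = 12:03 + 12:00 = 00:03 on Aug 14.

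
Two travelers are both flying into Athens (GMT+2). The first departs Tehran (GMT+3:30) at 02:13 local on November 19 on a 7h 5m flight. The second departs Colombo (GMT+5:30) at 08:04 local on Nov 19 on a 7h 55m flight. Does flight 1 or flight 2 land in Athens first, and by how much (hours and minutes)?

Flight 1 in UTC: 02:13 − 3:30 = 22:43 on Nov 18.
+7 hours and 5 minutes → arrive 05:48 UTC on Nov 19.
Flight 2 in UTC: 08:04 − 5:30 = 02:34 on Nov 19.
+7 hours 55 minutes → arrive 10:29 UTC on Nov 19.
Flight 1 lands earlier by 4 hours 41 minutes.

the first, by 4 hours 41 minutes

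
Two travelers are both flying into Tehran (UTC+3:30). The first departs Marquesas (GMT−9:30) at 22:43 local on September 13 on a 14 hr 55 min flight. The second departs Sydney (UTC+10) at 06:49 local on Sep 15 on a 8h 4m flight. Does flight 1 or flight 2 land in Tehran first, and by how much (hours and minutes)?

Flight 1 in UTC: 22:43 + 9:30 = 08:13 on Sep 14.
+14 hours 55 minutes → arrive 23:08 UTC on Sep 14.
Flight 2 in UTC: 06:49 − 10:00 = 20:49 on Sep 14.
+8 hours 4 minutes → arrive 04:53 UTC on Sep 15.
Flight 1 lands earlier by 5 hours 45 minutes.

the first, by 5 hours 45 minutes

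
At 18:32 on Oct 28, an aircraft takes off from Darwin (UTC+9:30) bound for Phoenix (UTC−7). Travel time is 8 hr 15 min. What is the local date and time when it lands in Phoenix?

Phoenix is 16:30 behind Darwin.
After 8 hours 15 minutes it is 02:47 (Oct 29) in Darwin.
Shift by the zone difference: 02:47 − 16:30 = 10:17 on Oct 28 in Phoenix.

10:17 on Oct 28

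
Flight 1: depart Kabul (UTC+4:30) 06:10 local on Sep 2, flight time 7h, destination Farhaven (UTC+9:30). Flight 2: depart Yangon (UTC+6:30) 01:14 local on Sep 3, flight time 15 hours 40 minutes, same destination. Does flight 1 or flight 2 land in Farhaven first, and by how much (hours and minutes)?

the first, by 25 hours 44 minutes

Flight 1 in UTC: 06:10 − 4:30 = 01:40 on Sep 2.
+7 hours → arrive 08:40 UTC on Sep 2.
Flight 2 in UTC: 01:14 − 6:30 = 18:44 on Sep 2.
+15 hours and 40 minutes → arrive 10:24 UTC on Sep 3.
Flight 1 lands earlier by 25 hours 44 minutes.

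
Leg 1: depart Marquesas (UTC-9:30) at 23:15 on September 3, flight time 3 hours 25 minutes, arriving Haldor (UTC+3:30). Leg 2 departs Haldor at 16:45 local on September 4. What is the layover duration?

1 hour 5 minutes

Convert departure to UTC: 23:15 + 9:30 = 08:45 UTC on Sep 4.
Add 3 hours and 25 minutes flight time → 12:10 UTC.
Haldor is UTC+3:30, so local arrival = 12:10 + 3:30 = 15:40 on Sep 4.
Layover = 16:45 − 15:40 = 1 hour 5 minutes.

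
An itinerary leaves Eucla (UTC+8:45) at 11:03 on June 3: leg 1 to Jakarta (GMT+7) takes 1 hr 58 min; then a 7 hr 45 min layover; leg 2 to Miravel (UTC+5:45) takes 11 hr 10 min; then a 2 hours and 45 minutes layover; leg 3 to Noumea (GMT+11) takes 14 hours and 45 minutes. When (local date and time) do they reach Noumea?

Convert departure to UTC: 11:03 − 8:45 = 02:18 UTC on Jun 3.
Add 1 hour and 58 minutes leg 1 → 04:16 UTC.
Add 7 hours and 45 minutes layover in Jakarta → 12:01 UTC.
Add 11 hours and 10 minutes leg 2 → 23:11 UTC.
Add 2 hours and 45 minutes layover in Miravel → 01:56 UTC (Jun 4).
Add 14 hours 45 minutes leg 3 → 16:41 UTC.
Noumea is UTC+11:00, so local arrival = 16:41 + 11:00 = 03:41 on Jun 5.

03:41 on Jun 5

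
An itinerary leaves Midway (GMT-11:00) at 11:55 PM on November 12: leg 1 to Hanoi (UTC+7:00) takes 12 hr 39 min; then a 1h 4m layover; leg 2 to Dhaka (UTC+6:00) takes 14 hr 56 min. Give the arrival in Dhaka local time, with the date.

9:34 PM on November 14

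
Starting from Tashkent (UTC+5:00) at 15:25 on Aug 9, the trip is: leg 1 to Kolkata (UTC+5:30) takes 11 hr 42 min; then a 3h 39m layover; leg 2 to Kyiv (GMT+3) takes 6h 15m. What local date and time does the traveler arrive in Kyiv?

11:01 on August 10

Convert departure to UTC: 15:25 − 5:00 = 10:25 UTC on Aug 9.
Add 11 hours 42 minutes leg 1 → 22:07 UTC.
Add 3 hours and 39 minutes layover in Kolkata → 01:46 UTC (Aug 10).
Add 6 hours and 15 minutes leg 2 → 08:01 UTC.
Kyiv is UTC+3:00, so local arrival = 08:01 + 3:00 = 11:01 on Aug 10.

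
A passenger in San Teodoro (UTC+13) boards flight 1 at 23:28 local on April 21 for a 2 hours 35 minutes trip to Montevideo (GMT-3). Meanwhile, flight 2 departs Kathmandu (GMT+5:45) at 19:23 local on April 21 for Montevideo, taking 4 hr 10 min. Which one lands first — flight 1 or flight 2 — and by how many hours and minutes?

Flight 1 in UTC: 23:28 − 13:00 = 10:28 on Apr 21.
+2 hours and 35 minutes → arrive 13:03 UTC on Apr 21.
Flight 2 in UTC: 19:23 − 5:45 = 13:38 on Apr 21.
+4 hours 10 minutes → arrive 17:48 UTC on Apr 21.
Flight 1 lands earlier by 4 hours 45 minutes.

the first, by 4 hours 45 minutes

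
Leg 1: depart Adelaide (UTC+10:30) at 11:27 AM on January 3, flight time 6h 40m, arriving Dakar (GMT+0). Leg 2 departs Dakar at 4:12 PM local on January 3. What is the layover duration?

8 hours 35 minutes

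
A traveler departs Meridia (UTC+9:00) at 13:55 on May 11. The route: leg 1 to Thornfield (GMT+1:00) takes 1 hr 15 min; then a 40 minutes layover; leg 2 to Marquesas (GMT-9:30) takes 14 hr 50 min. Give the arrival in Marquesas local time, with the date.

Convert departure to UTC: 13:55 − 9:00 = 04:55 UTC on May 11.
Add 1 hour 15 minutes leg 1 → 06:10 UTC.
Add 40 minutes layover in Thornfield → 06:50 UTC.
Add 14 hours and 50 minutes leg 2 → 21:40 UTC.
Marquesas is UTC−9:30, so local arrival = 21:40 − 9:30 = 12:10 on May 11.

12:10 on May 11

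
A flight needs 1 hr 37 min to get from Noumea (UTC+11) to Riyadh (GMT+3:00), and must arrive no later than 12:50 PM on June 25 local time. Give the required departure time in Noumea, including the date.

Target arrival in UTC: 12:50 PM − 3:00 = 9:50 AM on Jun 25.
Subtract 1 hour and 37 minutes → departure 8:13 AM UTC on Jun 25.
Noumea is UTC+11:00: 8:13 AM + 11:00 = 7:13 PM on Jun 25.

7:13 PM on June 25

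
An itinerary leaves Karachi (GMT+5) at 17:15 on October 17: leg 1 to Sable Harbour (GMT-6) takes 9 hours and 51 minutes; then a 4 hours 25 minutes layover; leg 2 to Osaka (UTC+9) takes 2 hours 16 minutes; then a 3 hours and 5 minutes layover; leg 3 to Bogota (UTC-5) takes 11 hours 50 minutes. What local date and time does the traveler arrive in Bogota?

14:42 on October 18

Convert departure to UTC: 17:15 − 5:00 = 12:15 UTC on Oct 17.
Add 9 hours and 51 minutes leg 1 → 22:06 UTC.
Add 4 hours and 25 minutes layover in Sable Harbour → 02:31 UTC (Oct 18).
Add 2 hours 16 minutes leg 2 → 04:47 UTC.
Add 3 hours and 5 minutes layover in Osaka → 07:52 UTC.
Add 11 hours and 50 minutes leg 3 → 19:42 UTC.
Bogota is UTC−5:00, so local arrival = 19:42 − 5:00 = 14:42 on Oct 18.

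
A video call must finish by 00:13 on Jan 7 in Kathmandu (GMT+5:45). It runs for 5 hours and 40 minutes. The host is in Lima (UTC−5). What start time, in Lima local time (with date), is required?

Target end time in UTC: 00:13 − 5:45 = 18:28 on Jan 6.
Subtract 5 hours 40 minutes → start 12:48 UTC on Jan 6.
Lima is UTC−5:00: 12:48 − 5:00 = 07:48 on Jan 6.

07:48 on Jan 6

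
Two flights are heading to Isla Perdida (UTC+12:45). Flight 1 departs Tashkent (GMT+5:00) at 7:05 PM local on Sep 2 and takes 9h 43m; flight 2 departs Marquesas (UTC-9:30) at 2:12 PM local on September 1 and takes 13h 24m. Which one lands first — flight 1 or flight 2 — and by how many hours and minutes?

the second, by 10 hours 42 minutes

Flight 1 in UTC: 7:05 PM − 5:00 = 2:05 PM on Sep 2.
+9 hours 43 minutes → arrive 11:48 PM UTC on Sep 2.
Flight 2 in UTC: 2:12 PM + 9:30 = 11:42 PM on Sep 1.
+13 hours 24 minutes → arrive 1:06 PM UTC on Sep 2.
Flight 2 lands earlier by 10 hours 42 minutes.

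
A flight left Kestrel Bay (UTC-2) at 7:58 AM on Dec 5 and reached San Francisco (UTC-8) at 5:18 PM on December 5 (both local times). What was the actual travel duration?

15 hours 20 minutes

Departure in UTC: 7:58 AM + 2:00 = 9:58 AM on Dec 5.
Arrival in UTC: 5:18 PM + 8:00 = 1:18 AM on Dec 6.
Elapsed = 1:18 AM − 9:58 AM (+1 day) = 15 hours 20 minutes.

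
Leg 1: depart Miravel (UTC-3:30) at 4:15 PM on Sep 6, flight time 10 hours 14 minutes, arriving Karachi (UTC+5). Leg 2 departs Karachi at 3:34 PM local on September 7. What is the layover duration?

4 hours 35 minutes

Convert departure to UTC: 4:15 PM + 3:30 = 7:45 PM UTC on Sep 6.
Add 10 hours 14 minutes flight time → 5:59 AM UTC (Sep 7).
Karachi is UTC+5:00, so local arrival = 5:59 AM + 5:00 = 10:59 AM on Sep 7.
Layover = 3:34 PM − 10:59 AM = 4 hours 35 minutes.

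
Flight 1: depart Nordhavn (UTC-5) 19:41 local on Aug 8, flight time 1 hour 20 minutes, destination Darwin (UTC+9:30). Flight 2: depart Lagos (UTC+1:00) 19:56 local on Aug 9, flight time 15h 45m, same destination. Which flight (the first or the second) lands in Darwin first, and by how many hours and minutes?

the first, by 32 hours 40 minutes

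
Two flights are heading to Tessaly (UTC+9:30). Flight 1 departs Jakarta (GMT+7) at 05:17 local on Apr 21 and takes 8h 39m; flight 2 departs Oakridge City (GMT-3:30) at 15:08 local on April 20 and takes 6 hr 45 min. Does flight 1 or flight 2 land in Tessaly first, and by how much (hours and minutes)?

the second, by 5 hours 33 minutes

Flight 1 in UTC: 05:17 − 7:00 = 22:17 on Apr 20.
+8 hours and 39 minutes → arrive 06:56 UTC on Apr 21.
Flight 2 in UTC: 15:08 + 3:30 = 18:38 on Apr 20.
+6 hours 45 minutes → arrive 01:23 UTC on Apr 21.
Flight 2 lands earlier by 5 hours 33 minutes.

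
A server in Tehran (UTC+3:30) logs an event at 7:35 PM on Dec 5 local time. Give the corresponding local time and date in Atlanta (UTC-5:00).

11:05 AM on December 5

In UTC: 7:35 PM − 3:30 = 4:05 PM on Dec 5.
Atlanta is UTC−5:00: 4:05 PM − 5:00 = 11:05 AM on Dec 5.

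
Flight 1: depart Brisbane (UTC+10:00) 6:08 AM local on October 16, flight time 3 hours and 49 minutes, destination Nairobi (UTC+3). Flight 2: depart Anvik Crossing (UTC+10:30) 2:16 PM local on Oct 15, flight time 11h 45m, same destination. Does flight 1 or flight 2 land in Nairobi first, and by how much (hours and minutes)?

Flight 1 in UTC: 6:08 AM − 10:00 = 8:08 PM on Oct 15.
+3 hours 49 minutes → arrive 11:57 PM UTC on Oct 15.
Flight 2 in UTC: 2:16 PM − 10:30 = 3:46 AM on Oct 15.
+11 hours and 45 minutes → arrive 3:31 PM UTC on Oct 15.
Flight 2 lands earlier by 8 hours 26 minutes.

the second, by 8 hours 26 minutes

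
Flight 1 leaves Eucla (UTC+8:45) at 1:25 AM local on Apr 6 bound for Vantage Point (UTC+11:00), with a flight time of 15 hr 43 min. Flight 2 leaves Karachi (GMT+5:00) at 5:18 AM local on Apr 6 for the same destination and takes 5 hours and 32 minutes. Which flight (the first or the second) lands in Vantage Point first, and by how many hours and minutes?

the second, by 2 hours 33 minutes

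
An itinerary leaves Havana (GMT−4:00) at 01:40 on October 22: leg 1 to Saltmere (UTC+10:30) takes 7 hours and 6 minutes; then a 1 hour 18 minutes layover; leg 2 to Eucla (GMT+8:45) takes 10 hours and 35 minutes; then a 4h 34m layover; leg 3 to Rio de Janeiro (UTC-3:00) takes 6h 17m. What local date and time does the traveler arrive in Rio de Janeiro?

08:30 on October 23

Convert departure to UTC: 01:40 + 4:00 = 05:40 UTC on Oct 22.
Add 7 hours and 6 minutes leg 1 → 12:46 UTC.
Add 1 hour 18 minutes layover in Saltmere → 14:04 UTC.
Add 10 hours and 35 minutes leg 2 → 00:39 UTC (Oct 23).
Add 4 hours 34 minutes layover in Eucla → 05:13 UTC.
Add 6 hours 17 minutes leg 3 → 11:30 UTC.
Rio de Janeiro is UTC−3:00, so local arrival = 11:30 − 3:00 = 08:30 on Oct 23.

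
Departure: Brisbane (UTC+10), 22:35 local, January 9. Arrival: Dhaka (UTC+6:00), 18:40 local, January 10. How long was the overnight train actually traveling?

Departure in UTC: 22:35 − 10:00 = 12:35 on Jan 9.
Arrival in UTC: 18:40 − 6:00 = 12:40 on Jan 10.
Elapsed = 12:40 − 12:35 (+1 day) = 24 hours 5 minutes.

24 hours 5 minutes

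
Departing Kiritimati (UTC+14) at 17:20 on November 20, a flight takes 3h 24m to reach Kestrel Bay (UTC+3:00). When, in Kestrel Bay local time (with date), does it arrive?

Convert departure to UTC: 17:20 − 14:00 = 03:20 UTC on Nov 20.
Add 3 hours 24 minutes travel time → 06:44 UTC.
Kestrel Bay is UTC+3:00, so local arrival = 06:44 + 3:00 = 09:44 on Nov 20.

09:44 on November 20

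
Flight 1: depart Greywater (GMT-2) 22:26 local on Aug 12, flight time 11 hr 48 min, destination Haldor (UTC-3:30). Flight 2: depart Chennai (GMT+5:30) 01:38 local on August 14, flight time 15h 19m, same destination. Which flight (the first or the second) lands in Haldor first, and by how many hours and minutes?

Flight 1 in UTC: 22:26 + 2:00 = 00:26 on Aug 13.
+11 hours and 48 minutes → arrive 12:14 UTC on Aug 13.
Flight 2 in UTC: 01:38 − 5:30 = 20:08 on Aug 13.
+15 hours and 19 minutes → arrive 11:27 UTC on Aug 14.
Flight 1 lands earlier by 23 hours 13 minutes.

the first, by 23 hours 13 minutes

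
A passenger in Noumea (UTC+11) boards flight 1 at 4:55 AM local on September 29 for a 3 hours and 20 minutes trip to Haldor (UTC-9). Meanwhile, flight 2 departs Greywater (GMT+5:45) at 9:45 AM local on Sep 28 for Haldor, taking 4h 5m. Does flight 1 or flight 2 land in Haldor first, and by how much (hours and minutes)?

Flight 1 in UTC: 4:55 AM − 11:00 = 5:55 PM on Sep 28.
+3 hours and 20 minutes → arrive 9:15 PM UTC on Sep 28.
Flight 2 in UTC: 9:45 AM − 5:45 = 4:00 AM on Sep 28.
+4 hours and 5 minutes → arrive 8:05 AM UTC on Sep 28.
Flight 2 lands earlier by 13 hours 10 minutes.

the second, by 13 hours 10 minutes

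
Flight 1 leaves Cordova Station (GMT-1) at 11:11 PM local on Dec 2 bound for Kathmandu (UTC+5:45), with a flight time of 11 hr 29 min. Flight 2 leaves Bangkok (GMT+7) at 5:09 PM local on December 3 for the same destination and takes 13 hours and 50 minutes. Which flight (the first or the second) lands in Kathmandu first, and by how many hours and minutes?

the first, by 12 hours 19 minutes

Flight 1 in UTC: 11:11 PM + 1:00 = 12:11 AM on Dec 3.
+11 hours and 29 minutes → arrive 11:40 AM UTC on Dec 3.
Flight 2 in UTC: 5:09 PM − 7:00 = 10:09 AM on Dec 3.
+13 hours and 50 minutes → arrive 11:59 PM UTC on Dec 3.
Flight 1 lands earlier by 12 hours 19 minutes.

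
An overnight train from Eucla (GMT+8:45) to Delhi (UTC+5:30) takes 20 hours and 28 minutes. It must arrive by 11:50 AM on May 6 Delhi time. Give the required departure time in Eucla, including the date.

Target arrival in UTC: 11:50 AM − 5:30 = 6:20 AM on May 6.
Subtract 20 hours and 28 minutes → departure 9:52 AM UTC on May 5.
Eucla is UTC+8:45: 9:52 AM + 8:45 = 6:37 PM on May 5.

6:37 PM on May 5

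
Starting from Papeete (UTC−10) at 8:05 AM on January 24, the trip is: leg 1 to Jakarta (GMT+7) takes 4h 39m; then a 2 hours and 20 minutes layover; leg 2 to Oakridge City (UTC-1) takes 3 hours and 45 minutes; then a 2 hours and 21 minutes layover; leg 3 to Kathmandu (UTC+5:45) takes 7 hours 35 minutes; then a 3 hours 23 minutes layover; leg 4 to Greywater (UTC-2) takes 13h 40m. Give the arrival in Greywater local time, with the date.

5:48 AM on Jan 26

Convert departure to UTC: 8:05 AM + 10:00 = 6:05 PM UTC on Jan 24.
Add 4 hours 39 minutes leg 1 → 10:44 PM UTC.
Add 2 hours 20 minutes layover in Jakarta → 1:04 AM UTC (Jan 25).
Add 3 hours and 45 minutes leg 2 → 4:49 AM UTC.
Add 2 hours 21 minutes layover in Oakridge City → 7:10 AM UTC.
Add 7 hours and 35 minutes leg 3 → 2:45 PM UTC.
Add 3 hours 23 minutes layover in Kathmandu → 6:08 PM UTC.
Add 13 hours and 40 minutes leg 4 → 7:48 AM UTC (Jan 26).
Greywater is UTC−2:00, so local arrival = 7:48 AM − 2:00 = 5:48 AM on Jan 26.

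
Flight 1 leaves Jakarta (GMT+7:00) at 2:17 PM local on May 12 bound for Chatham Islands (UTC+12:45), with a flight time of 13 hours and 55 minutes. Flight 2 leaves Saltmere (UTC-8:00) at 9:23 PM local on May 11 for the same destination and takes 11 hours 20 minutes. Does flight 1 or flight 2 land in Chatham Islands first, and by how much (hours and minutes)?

the second, by 4 hours 29 minutes

Flight 1 in UTC: 2:17 PM − 7:00 = 7:17 AM on May 12.
+13 hours 55 minutes → arrive 9:12 PM UTC on May 12.
Flight 2 in UTC: 9:23 PM + 8:00 = 5:23 AM on May 12.
+11 hours 20 minutes → arrive 4:43 PM UTC on May 12.
Flight 2 lands earlier by 4 hours 29 minutes.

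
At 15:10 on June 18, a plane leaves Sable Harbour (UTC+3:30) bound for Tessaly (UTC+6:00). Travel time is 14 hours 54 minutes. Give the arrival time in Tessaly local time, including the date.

08:34 on June 19

Convert departure to UTC: 15:10 − 3:30 = 11:40 UTC on Jun 18.
Add 14 hours 54 minutes travel time → 02:34 UTC (Jun 19).
Tessaly is UTC+6:00, so local arrival = 02:34 + 6:00 = 08:34 on Jun 19.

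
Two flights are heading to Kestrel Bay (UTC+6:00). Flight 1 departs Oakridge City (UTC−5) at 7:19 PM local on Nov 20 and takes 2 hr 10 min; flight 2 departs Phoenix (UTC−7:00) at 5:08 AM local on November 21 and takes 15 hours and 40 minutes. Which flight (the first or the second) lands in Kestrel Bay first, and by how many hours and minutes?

Flight 1 in UTC: 7:19 PM + 5:00 = 12:19 AM on Nov 21.
+2 hours 10 minutes → arrive 2:29 AM UTC on Nov 21.
Flight 2 in UTC: 5:08 AM + 7:00 = 12:08 PM on Nov 21.
+15 hours 40 minutes → arrive 3:48 AM UTC on Nov 22.
Flight 1 lands earlier by 25 hours 19 minutes.

the first, by 25 hours 19 minutes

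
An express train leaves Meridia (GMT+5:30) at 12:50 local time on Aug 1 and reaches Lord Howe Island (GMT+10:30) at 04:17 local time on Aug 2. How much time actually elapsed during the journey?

Departure in UTC: 12:50 − 5:30 = 07:20 on Aug 1.
Arrival in UTC: 04:17 − 10:30 = 17:47 on Aug 1.
Elapsed = 17:47 − 07:20 = 10 hours 27 minutes.

10 hours 27 minutes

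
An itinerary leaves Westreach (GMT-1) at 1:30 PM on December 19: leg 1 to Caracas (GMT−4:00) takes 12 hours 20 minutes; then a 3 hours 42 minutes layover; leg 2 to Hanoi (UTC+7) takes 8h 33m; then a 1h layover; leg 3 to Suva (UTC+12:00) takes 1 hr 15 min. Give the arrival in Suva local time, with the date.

5:20 AM on December 21

Convert departure to UTC: 1:30 PM + 1:00 = 2:30 PM UTC on Dec 19.
Add 12 hours and 20 minutes leg 1 → 2:50 AM UTC (Dec 20).
Add 3 hours 42 minutes layover in Caracas → 6:32 AM UTC.
Add 8 hours 33 minutes leg 2 → 3:05 PM UTC.
Add 1 hour layover in Hanoi → 4:05 PM UTC.
Add 1 hour and 15 minutes leg 3 → 5:20 PM UTC.
Suva is UTC+12:00, so local arrival = 5:20 PM + 12:00 = 5:20 AM on Dec 21.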